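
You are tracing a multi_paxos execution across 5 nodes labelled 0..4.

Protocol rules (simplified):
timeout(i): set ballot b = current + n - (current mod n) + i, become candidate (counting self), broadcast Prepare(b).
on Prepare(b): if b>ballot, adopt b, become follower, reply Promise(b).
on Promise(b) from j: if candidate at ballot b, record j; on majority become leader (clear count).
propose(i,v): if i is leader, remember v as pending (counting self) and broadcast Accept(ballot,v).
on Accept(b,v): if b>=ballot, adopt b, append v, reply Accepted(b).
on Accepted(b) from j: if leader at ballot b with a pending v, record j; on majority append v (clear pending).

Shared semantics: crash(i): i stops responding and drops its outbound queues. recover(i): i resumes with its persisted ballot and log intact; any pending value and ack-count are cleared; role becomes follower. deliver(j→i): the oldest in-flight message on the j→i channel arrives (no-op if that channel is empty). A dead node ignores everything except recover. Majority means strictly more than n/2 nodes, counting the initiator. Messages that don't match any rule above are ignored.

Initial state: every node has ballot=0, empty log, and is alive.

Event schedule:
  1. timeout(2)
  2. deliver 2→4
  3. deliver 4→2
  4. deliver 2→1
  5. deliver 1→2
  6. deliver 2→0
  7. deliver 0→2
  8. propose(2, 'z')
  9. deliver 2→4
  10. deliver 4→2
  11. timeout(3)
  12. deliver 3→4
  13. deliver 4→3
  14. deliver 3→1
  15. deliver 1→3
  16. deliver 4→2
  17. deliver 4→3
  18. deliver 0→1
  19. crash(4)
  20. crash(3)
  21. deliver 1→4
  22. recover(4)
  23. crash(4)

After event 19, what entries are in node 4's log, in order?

z

step 1 timeout(2): 2={cand,b=7,log=-}
step 2 deliver 2→4: 4={foll,b=7,log=-}
step 3 deliver 4→2: —
step 4 deliver 2→1: 1={foll,b=7,log=-}
step 5 deliver 1→2: 2={lead,b=7,log=-}
step 6 deliver 2→0: 0={foll,b=7,log=-}
step 7 deliver 0→2: —
step 8 propose(2,'z'): —
step 9 deliver 2→4: 4={foll,b=7,log=z}
step 10 deliver 4→2: —
step 11 timeout(3): 3={cand,b=8,log=-}
step 12 deliver 3→4: 4={foll,b=8,log=z}
step 13 deliver 4→3: —
step 14 deliver 3→1: 1={foll,b=8,log=-}
step 15 deliver 1→3: 3={lead,b=8,log=-}
step 16 deliver 4→2: —
step 17 deliver 4→3: —
step 18 deliver 0→1: —
step 19 crash(4): 4={✗foll,b=8,log=z}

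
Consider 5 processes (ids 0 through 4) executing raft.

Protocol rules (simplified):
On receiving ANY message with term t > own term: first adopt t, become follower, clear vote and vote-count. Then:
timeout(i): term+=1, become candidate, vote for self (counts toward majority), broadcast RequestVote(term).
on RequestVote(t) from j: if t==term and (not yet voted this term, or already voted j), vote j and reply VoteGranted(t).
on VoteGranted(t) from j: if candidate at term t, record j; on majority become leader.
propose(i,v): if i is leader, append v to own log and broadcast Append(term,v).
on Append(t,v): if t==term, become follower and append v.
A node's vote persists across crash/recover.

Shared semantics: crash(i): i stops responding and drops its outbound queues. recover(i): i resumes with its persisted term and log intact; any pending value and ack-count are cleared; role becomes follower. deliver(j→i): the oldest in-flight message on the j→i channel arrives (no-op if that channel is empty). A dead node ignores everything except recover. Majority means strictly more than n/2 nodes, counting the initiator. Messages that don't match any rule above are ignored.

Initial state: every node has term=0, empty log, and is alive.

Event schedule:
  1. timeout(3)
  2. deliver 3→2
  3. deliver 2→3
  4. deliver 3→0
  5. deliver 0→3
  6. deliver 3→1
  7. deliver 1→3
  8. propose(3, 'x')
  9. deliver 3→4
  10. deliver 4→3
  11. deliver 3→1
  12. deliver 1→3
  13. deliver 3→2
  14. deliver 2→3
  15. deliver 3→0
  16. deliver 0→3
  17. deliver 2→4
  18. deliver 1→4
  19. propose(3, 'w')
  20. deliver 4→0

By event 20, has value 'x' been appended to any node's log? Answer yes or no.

yes

after 1 — timeout(3): n3:cand/t1/[-]
after 2 — deliver 3→2: n2:foll/t1/[-]
after 3 — deliver 2→3: ·
after 4 — deliver 3→0: n0:foll/t1/[-]
after 5 — deliver 0→3: n3:lead/t1/[-]
after 6 — deliver 3→1: n1:foll/t1/[-]
after 7 — deliver 1→3: ·
after 8 — propose(3,'x'): n3:lead/t1/[x]
after 9 — deliver 3→4: n4:foll/t1/[-]
after 10 — deliver 4→3: ·
after 11 — deliver 3→1: n1:foll/t1/[x]
after 12 — deliver 1→3: ·
after 13 — deliver 3→2: n2:foll/t1/[x]
after 14 — deliver 2→3: ·
after 15 — deliver 3→0: n0:foll/t1/[x]
after 16 — deliver 0→3: ·
after 17 — deliver 2→4: ·
after 18 — deliver 1→4: ·
after 19 — propose(3,'w'): n3:lead/t1/[x,w]
after 20 — deliver 4→0: ·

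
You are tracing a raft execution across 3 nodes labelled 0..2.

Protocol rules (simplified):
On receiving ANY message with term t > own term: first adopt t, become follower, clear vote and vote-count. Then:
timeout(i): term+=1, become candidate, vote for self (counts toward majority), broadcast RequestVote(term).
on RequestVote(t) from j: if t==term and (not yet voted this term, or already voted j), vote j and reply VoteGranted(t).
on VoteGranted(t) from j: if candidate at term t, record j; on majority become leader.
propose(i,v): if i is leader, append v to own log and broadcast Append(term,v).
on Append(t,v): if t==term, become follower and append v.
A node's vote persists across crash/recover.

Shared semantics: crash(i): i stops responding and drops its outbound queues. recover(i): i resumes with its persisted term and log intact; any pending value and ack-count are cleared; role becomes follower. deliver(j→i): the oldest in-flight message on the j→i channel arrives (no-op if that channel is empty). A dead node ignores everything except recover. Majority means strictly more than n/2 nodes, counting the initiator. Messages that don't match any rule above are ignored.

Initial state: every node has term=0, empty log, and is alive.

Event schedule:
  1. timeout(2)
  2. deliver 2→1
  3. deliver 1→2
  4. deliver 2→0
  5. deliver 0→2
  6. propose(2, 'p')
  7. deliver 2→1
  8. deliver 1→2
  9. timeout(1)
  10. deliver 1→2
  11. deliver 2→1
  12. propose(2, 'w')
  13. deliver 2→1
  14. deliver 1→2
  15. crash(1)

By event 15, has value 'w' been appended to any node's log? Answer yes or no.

step 1 timeout(2): 2={cand,t=1,log=-}
step 2 deliver 2→1: 1={foll,t=1,log=-}
step 3 deliver 1→2: 2={lead,t=1,log=-}
step 4 deliver 2→0: 0={foll,t=1,log=-}
step 5 deliver 0→2: —
step 6 propose(2,'p'): 2={lead,t=1,log=p}
step 7 deliver 2→1: 1={foll,t=1,log=p}
step 8 deliver 1→2: —
step 9 timeout(1): 1={cand,t=2,log=p}
step 10 deliver 1→2: 2={foll,t=2,log=p}
step 11 deliver 2→1: 1={lead,t=2,log=p}
step 12 propose(2,'w'): —
step 13 deliver 2→1: —
step 14 deliver 1→2: —
step 15 crash(1): 1={✗lead,t=2,log=p}

no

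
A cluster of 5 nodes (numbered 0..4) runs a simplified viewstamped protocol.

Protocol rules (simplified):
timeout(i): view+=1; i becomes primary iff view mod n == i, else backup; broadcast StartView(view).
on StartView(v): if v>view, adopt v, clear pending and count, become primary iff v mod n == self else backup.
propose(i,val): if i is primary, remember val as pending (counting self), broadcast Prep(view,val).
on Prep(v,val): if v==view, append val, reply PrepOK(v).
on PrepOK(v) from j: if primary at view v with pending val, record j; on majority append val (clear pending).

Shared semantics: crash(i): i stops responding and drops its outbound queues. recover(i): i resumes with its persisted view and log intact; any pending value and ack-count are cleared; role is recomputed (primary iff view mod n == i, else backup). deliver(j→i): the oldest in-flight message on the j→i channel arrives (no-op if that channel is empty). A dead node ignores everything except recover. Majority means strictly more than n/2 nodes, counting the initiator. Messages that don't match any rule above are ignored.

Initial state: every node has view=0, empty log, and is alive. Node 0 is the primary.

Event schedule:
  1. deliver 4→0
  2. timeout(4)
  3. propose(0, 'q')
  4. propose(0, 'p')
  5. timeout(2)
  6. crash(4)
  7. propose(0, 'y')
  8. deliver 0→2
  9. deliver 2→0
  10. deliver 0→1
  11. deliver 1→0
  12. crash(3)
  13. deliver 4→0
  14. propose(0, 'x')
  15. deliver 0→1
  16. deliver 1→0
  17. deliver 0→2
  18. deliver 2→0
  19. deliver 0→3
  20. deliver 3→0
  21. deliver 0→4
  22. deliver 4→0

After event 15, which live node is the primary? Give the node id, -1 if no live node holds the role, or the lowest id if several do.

-1

step 1 deliver 4→0: —
step 2 timeout(4): 4={back,v=1,log=-}
step 3 propose(0,'q'): —
step 4 propose(0,'p'): —
step 5 timeout(2): 2={back,v=1,log=-}
step 6 crash(4): 4={✗back,v=1,log=-}
step 7 propose(0,'y'): —
step 8 deliver 0→2: —
step 9 deliver 2→0: 0={back,v=1,log=-}
step 10 deliver 0→1: 1={back,v=0,log=q}
step 11 deliver 1→0: —
step 12 crash(3): 3={✗back,v=0,log=-}
step 13 deliver 4→0: —
step 14 propose(0,'x'): —
step 15 deliver 0→1: 1={back,v=0,log=q,p}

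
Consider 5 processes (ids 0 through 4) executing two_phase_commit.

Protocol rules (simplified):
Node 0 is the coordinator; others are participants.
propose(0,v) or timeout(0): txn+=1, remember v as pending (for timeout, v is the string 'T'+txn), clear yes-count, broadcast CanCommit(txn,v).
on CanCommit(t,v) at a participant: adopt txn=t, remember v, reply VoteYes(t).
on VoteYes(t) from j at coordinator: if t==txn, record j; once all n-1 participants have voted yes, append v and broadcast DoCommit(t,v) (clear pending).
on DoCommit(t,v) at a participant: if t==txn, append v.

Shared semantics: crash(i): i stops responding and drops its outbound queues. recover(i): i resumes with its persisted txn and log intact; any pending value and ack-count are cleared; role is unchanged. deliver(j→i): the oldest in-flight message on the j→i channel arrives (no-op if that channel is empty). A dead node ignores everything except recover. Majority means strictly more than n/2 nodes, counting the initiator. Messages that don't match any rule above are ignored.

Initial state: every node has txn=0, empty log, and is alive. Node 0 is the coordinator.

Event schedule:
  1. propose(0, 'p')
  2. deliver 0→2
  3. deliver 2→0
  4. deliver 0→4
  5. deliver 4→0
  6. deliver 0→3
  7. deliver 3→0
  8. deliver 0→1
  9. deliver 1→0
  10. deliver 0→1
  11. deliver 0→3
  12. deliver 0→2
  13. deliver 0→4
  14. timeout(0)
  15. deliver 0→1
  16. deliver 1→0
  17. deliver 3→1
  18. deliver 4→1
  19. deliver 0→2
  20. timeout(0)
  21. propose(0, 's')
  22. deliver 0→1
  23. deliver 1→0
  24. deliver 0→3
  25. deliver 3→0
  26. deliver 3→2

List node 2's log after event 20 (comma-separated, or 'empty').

[1] propose(0,'p') → N0(coor t1 [-])
[2] deliver 0→2 → N2(part t1 [-])
[3] deliver 2→0 → ∅
[4] deliver 0→4 → N4(part t1 [-])
[5] deliver 4→0 → ∅
[6] deliver 0→3 → N3(part t1 [-])
[7] deliver 3→0 → ∅
[8] deliver 0→1 → N1(part t1 [-])
[9] deliver 1→0 → N0(coor t1 [p])
[10] deliver 0→1 → N1(part t1 [p])
[11] deliver 0→3 → N3(part t1 [p])
[12] deliver 0→2 → N2(part t1 [p])
[13] deliver 0→4 → N4(part t1 [p])
[14] timeout(0) → N0(coor t2 [p])
[15] deliver 0→1 → N1(part t2 [p])
[16] deliver 1→0 → ∅
[17] deliver 3→1 → ∅
[18] deliver 4→1 → ∅
[19] deliver 0→2 → N2(part t2 [p])
[20] timeout(0) → N0(coor t3 [p])

p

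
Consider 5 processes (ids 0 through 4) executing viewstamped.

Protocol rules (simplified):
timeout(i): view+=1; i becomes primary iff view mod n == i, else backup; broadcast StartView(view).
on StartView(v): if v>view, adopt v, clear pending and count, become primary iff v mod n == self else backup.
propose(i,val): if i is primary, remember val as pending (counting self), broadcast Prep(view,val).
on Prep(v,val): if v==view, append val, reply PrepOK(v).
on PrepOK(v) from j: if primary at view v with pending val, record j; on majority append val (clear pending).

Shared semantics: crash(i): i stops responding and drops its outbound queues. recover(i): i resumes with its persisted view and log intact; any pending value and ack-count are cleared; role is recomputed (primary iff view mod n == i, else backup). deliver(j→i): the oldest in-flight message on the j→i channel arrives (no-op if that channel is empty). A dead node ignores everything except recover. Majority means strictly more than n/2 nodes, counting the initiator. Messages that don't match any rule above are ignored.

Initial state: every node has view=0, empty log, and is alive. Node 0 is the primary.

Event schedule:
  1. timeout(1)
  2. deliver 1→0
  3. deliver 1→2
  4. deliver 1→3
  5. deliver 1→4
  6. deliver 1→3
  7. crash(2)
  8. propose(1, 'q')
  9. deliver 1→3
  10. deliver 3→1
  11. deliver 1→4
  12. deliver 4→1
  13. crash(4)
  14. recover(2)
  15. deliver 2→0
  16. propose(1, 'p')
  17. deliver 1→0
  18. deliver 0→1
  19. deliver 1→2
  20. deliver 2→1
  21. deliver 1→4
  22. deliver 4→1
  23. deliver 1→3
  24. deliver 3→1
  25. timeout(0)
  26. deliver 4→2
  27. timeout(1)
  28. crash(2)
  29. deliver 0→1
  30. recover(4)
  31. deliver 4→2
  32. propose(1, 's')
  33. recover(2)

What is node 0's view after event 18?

[1] timeout(1) → N1(prim v1 [-])
[2] deliver 1→0 → N0(back v1 [-])
[3] deliver 1→2 → N2(back v1 [-])
[4] deliver 1→3 → N3(back v1 [-])
[5] deliver 1→4 → N4(back v1 [-])
[6] deliver 1→3 → ∅
[7] crash(2) → N2(✗back v1 [-])
[8] propose(1,'q') → ∅
[9] deliver 1→3 → N3(back v1 [q])
[10] deliver 3→1 → ∅
[11] deliver 1→4 → N4(back v1 [q])
[12] deliver 4→1 → N1(prim v1 [q])
[13] crash(4) → N4(✗back v1 [q])
[14] recover(2) → N2(back v1 [-])
[15] deliver 2→0 → ∅
[16] propose(1,'p') → ∅
[17] deliver 1→0 → N0(back v1 [q])
[18] deliver 0→1 → ∅

1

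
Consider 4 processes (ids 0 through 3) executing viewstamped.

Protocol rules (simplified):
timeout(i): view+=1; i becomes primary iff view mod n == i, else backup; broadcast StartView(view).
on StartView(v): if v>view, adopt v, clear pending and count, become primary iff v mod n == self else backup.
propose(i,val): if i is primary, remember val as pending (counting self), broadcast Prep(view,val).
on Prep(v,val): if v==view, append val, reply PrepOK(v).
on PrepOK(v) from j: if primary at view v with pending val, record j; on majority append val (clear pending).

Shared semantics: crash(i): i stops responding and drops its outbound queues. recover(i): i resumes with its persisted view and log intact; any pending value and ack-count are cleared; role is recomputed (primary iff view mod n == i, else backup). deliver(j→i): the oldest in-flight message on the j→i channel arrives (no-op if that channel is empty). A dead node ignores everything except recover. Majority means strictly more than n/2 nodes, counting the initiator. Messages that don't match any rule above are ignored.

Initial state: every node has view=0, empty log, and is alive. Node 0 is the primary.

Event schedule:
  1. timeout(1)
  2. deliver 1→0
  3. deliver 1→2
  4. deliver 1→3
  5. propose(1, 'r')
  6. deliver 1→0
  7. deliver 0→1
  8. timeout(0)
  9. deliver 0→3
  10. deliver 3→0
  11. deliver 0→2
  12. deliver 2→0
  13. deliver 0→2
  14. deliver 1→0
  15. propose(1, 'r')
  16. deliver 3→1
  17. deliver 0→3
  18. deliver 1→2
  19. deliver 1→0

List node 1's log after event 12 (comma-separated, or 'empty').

[1] timeout(1) → N1(prim v1 [-])
[2] deliver 1→0 → N0(back v1 [-])
[3] deliver 1→2 → N2(back v1 [-])
[4] deliver 1→3 → N3(back v1 [-])
[5] propose(1,'r') → ∅
[6] deliver 1→0 → N0(back v1 [r])
[7] deliver 0→1 → ∅
[8] timeout(0) → N0(back v2 [r])
[9] deliver 0→3 → N3(back v2 [-])
[10] deliver 3→0 → ∅
[11] deliver 0→2 → N2(prim v2 [-])
[12] deliver 2→0 → ∅

empty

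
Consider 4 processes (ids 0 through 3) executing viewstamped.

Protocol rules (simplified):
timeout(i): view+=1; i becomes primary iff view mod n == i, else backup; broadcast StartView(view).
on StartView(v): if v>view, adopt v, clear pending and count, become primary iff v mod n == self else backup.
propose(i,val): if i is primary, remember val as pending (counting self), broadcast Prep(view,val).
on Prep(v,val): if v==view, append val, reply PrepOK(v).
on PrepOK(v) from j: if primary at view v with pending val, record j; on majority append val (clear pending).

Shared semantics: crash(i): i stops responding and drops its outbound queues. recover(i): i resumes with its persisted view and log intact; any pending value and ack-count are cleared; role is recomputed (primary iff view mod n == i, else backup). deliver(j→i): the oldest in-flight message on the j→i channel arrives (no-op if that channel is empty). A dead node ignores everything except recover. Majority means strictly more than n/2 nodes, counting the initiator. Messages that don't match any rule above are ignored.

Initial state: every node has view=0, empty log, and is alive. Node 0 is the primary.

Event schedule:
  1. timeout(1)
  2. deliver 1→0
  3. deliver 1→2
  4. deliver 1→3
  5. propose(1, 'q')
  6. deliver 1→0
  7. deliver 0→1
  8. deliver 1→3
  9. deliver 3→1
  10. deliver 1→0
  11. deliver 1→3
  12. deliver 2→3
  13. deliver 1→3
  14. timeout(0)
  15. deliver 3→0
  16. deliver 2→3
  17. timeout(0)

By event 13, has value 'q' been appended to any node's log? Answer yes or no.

after 1 — timeout(1): n1:prim/v1/[-]
after 2 — deliver 1→0: n0:back/v1/[-]
after 3 — deliver 1→2: n2:back/v1/[-]
after 4 — deliver 1→3: n3:back/v1/[-]
after 5 — propose(1,'q'): ·
after 6 — deliver 1→0: n0:back/v1/[q]
after 7 — deliver 0→1: ·
after 8 — deliver 1→3: n3:back/v1/[q]
after 9 — deliver 3→1: n1:prim/v1/[q]
after 10 — deliver 1→0: ·
after 11 — deliver 1→3: ·
after 12 — deliver 2→3: ·
after 13 — deliver 1→3: ·

yes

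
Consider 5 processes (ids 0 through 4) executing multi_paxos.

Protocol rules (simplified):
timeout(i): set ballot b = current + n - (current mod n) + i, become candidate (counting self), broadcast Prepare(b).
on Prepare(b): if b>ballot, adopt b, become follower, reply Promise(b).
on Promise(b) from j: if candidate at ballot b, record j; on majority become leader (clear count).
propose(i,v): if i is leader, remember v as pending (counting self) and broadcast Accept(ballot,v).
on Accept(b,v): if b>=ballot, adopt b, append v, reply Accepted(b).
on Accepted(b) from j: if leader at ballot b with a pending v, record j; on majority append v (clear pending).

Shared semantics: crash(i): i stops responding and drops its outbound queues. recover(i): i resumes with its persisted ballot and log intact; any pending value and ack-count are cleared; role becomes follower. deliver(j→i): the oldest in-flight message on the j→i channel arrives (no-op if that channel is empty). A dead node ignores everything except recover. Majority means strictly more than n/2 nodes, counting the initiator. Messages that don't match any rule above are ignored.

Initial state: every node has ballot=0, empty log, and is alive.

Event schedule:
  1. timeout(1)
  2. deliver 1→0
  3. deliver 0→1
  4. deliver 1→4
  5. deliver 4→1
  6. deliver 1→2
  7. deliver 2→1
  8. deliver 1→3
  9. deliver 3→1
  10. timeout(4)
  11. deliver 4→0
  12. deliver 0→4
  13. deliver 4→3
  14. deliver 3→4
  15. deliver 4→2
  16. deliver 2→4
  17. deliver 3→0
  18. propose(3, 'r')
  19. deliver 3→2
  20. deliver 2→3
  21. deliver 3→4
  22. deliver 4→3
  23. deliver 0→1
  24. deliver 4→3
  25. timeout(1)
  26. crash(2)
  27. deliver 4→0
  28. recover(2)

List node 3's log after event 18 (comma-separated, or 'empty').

empty

after 1 — timeout(1): n1:cand/b6/[-]
after 2 — deliver 1→0: n0:foll/b6/[-]
after 3 — deliver 0→1: ·
after 4 — deliver 1→4: n4:foll/b6/[-]
after 5 — deliver 4→1: n1:lead/b6/[-]
after 6 — deliver 1→2: n2:foll/b6/[-]
after 7 — deliver 2→1: ·
after 8 — deliver 1→3: n3:foll/b6/[-]
after 9 — deliver 3→1: ·
after 10 — timeout(4): n4:cand/b14/[-]
after 11 — deliver 4→0: n0:foll/b14/[-]
after 12 — deliver 0→4: ·
after 13 — deliver 4→3: n3:foll/b14/[-]
after 14 — deliver 3→4: n4:lead/b14/[-]
after 15 — deliver 4→2: n2:foll/b14/[-]
after 16 — deliver 2→4: ·
after 17 — deliver 3→0: ·
after 18 — propose(3,'r'): ·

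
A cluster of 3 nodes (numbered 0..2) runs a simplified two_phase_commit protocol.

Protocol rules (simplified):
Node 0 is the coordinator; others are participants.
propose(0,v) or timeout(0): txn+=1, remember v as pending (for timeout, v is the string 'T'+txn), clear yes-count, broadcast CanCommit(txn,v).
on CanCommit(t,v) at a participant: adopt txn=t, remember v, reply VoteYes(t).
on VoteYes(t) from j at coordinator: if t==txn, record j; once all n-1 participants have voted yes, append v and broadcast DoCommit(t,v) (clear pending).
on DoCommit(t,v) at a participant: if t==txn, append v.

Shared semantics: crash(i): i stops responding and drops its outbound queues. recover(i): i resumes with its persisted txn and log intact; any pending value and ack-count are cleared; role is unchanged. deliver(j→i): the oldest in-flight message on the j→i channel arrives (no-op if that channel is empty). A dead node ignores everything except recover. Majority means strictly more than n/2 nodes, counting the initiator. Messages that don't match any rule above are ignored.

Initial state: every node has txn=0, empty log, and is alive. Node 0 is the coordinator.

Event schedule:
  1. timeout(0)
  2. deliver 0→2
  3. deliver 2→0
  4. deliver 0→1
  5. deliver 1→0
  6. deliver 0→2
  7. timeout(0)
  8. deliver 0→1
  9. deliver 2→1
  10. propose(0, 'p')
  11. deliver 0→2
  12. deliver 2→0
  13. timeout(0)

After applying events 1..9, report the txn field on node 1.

1

[1] timeout(0) → N0(coor t1 [-])
[2] deliver 0→2 → N2(part t1 [-])
[3] deliver 2→0 → ∅
[4] deliver 0→1 → N1(part t1 [-])
[5] deliver 1→0 → N0(coor t1 [T1])
[6] deliver 0→2 → N2(part t1 [T1])
[7] timeout(0) → N0(coor t2 [T1])
[8] deliver 0→1 → N1(part t1 [T1])
[9] deliver 2→1 → ∅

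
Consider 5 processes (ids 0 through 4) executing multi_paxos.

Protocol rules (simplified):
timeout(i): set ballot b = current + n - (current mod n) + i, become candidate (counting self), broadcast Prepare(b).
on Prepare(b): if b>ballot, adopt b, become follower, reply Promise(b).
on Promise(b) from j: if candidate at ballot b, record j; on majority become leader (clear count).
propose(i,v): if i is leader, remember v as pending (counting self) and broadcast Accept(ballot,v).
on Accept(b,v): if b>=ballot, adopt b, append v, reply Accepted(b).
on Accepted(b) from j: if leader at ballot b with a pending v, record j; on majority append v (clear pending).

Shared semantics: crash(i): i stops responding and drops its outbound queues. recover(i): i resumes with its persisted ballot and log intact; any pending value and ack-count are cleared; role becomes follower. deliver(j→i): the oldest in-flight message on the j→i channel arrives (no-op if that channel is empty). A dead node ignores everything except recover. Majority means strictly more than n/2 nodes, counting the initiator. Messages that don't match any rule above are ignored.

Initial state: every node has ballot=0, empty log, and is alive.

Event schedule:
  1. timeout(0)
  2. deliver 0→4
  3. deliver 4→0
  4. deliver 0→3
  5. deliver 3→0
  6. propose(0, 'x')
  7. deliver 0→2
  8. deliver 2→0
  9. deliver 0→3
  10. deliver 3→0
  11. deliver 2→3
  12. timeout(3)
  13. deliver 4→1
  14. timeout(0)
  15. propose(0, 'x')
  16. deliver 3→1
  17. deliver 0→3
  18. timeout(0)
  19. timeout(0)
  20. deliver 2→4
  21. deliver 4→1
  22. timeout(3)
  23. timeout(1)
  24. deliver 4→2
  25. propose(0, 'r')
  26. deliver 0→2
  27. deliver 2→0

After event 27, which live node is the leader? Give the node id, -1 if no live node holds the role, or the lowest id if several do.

1. timeout(0):  <0:cand b5 ->
2. deliver 0→4:  <4:foll b5 ->
3. deliver 4→0:  nop
4. deliver 0→3:  <3:foll b5 ->
5. deliver 3→0:  <0:lead b5 ->
6. propose(0,'x'):  nop
7. deliver 0→2:  <2:foll b5 ->
8. deliver 2→0:  nop
9. deliver 0→3:  <3:foll b5 x>
10. deliver 3→0:  nop
11. deliver 2→3:  nop
12. timeout(3):  <3:cand b13 x>
13. deliver 4→1:  nop
14. timeout(0):  <0:cand b10 ->
15. propose(0,'x'):  nop
16. deliver 3→1:  <1:foll b13 ->
17. deliver 0→3:  nop
18. timeout(0):  <0:cand b15 ->
19. timeout(0):  <0:cand b20 ->
20. deliver 2→4:  nop
21. deliver 4→1:  nop
22. timeout(3):  <3:cand b18 x>
23. timeout(1):  <1:cand b16 ->
24. deliver 4→2:  nop
25. propose(0,'r'):  nop
26. deliver 0→2:  <2:foll b5 x>
27. deliver 2→0:  nop

-1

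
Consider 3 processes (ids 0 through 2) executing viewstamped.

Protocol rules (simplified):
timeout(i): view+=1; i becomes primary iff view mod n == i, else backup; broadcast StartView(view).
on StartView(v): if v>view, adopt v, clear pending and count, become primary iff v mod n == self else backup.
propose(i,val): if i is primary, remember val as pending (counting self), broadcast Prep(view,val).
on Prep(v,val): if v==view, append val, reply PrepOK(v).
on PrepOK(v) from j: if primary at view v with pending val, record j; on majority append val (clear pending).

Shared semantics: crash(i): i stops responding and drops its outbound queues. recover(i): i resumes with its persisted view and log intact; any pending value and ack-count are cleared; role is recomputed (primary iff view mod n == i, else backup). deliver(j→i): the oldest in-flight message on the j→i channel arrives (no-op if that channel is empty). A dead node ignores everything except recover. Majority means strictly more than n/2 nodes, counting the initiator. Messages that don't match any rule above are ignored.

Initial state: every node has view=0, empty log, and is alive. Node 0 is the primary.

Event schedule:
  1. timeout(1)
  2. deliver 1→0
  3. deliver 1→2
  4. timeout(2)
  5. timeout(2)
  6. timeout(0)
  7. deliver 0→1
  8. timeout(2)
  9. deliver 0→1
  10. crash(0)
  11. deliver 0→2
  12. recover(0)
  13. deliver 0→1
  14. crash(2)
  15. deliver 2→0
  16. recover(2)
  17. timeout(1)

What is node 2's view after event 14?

[1] timeout(1) → N1(prim v1 [-])
[2] deliver 1→0 → N0(back v1 [-])
[3] deliver 1→2 → N2(back v1 [-])
[4] timeout(2) → N2(prim v2 [-])
[5] timeout(2) → N2(back v3 [-])
[6] timeout(0) → N0(back v2 [-])
[7] deliver 0→1 → N1(back v2 [-])
[8] timeout(2) → N2(back v4 [-])
[9] deliver 0→1 → ∅
[10] crash(0) → N0(✗back v2 [-])
[11] deliver 0→2 → ∅
[12] recover(0) → N0(back v2 [-])
[13] deliver 0→1 → ∅
[14] crash(2) → N2(✗back v4 [-])

4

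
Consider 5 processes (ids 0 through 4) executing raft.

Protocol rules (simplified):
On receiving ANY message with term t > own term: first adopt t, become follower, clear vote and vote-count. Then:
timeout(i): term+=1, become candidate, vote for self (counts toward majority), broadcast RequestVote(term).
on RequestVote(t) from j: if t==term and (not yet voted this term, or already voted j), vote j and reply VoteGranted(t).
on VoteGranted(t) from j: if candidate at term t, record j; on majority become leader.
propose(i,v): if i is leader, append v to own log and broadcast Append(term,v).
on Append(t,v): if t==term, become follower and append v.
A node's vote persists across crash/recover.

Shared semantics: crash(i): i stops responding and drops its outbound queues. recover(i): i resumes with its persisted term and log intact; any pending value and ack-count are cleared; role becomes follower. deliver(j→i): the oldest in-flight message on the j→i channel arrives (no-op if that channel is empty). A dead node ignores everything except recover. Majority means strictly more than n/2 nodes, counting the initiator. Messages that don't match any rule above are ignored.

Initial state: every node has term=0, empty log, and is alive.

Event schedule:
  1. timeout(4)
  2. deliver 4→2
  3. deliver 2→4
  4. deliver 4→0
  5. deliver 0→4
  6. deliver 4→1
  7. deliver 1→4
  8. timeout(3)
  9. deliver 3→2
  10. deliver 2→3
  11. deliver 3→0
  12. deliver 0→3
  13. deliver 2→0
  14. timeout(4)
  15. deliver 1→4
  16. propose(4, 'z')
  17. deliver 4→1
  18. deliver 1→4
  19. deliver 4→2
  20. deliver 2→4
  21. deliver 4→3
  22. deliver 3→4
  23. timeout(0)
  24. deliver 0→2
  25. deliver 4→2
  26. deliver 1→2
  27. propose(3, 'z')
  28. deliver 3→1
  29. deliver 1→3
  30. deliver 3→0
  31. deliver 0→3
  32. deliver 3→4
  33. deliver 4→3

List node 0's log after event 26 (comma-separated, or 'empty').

empty

after 1 — timeout(4): n4:cand/t1/[-]
after 2 — deliver 4→2: n2:foll/t1/[-]
after 3 — deliver 2→4: ·
after 4 — deliver 4→0: n0:foll/t1/[-]
after 5 — deliver 0→4: n4:lead/t1/[-]
after 6 — deliver 4→1: n1:foll/t1/[-]
after 7 — deliver 1→4: ·
after 8 — timeout(3): n3:cand/t1/[-]
after 9 — deliver 3→2: ·
after 10 — deliver 2→3: ·
after 11 — deliver 3→0: ·
after 12 — deliver 0→3: ·
after 13 — deliver 2→0: ·
after 14 — timeout(4): n4:cand/t2/[-]
after 15 — deliver 1→4: ·
after 16 — propose(4,'z'): ·
after 17 — deliver 4→1: n1:foll/t2/[-]
after 18 — deliver 1→4: ·
after 19 — deliver 4→2: n2:foll/t2/[-]
after 20 — deliver 2→4: n4:lead/t2/[-]
after 21 — deliver 4→3: ·
after 22 — deliver 3→4: ·
after 23 — timeout(0): n0:cand/t2/[-]
after 24 — deliver 0→2: ·
after 25 — deliver 4→2: ·
after 26 — deliver 1→2: ·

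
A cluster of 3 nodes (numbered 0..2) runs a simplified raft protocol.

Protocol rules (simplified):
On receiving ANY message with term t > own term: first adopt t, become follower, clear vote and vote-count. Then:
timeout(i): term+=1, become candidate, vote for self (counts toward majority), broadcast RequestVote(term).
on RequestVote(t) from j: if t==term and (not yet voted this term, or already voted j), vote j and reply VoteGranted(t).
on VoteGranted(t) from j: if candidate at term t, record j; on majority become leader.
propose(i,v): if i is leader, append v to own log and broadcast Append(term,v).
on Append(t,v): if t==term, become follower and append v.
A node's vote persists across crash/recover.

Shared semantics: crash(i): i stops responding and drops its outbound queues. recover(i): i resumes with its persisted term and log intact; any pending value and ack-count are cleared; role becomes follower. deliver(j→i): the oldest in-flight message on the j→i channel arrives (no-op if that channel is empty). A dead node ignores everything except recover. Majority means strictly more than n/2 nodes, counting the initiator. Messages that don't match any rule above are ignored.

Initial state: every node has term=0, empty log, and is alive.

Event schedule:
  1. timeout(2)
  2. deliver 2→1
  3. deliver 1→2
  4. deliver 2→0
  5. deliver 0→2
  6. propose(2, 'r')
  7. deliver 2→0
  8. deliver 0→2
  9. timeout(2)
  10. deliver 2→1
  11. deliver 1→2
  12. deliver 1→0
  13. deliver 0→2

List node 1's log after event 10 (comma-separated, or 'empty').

r

step 1 timeout(2): 2={cand,t=1,log=-}
step 2 deliver 2→1: 1={foll,t=1,log=-}
step 3 deliver 1→2: 2={lead,t=1,log=-}
step 4 deliver 2→0: 0={foll,t=1,log=-}
step 5 deliver 0→2: —
step 6 propose(2,'r'): 2={lead,t=1,log=r}
step 7 deliver 2→0: 0={foll,t=1,log=r}
step 8 deliver 0→2: —
step 9 timeout(2): 2={cand,t=2,log=r}
step 10 deliver 2→1: 1={foll,t=1,log=r}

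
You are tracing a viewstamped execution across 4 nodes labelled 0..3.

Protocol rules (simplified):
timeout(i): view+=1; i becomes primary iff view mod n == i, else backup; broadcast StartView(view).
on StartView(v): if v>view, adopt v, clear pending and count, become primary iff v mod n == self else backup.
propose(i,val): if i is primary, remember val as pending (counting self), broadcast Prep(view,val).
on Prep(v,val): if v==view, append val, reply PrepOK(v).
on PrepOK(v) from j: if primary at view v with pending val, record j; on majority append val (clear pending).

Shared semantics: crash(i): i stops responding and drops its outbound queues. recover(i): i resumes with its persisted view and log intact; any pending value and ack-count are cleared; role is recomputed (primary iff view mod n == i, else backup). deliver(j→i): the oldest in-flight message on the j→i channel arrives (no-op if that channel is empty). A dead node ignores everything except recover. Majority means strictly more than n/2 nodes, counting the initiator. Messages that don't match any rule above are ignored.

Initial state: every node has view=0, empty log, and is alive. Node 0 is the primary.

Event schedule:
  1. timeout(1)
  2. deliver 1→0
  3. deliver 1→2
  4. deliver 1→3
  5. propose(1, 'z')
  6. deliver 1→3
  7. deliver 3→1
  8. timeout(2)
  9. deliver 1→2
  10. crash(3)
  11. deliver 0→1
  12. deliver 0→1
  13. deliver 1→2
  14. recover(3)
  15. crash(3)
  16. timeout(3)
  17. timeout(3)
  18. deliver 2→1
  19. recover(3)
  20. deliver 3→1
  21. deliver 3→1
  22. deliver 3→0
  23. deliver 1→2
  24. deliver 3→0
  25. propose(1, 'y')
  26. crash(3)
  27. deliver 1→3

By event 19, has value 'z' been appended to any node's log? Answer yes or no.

[1] timeout(1) → N1(prim v1 [-])
[2] deliver 1→0 → N0(back v1 [-])
[3] deliver 1→2 → N2(back v1 [-])
[4] deliver 1→3 → N3(back v1 [-])
[5] propose(1,'z') → ∅
[6] deliver 1→3 → N3(back v1 [z])
[7] deliver 3→1 → ∅
[8] timeout(2) → N2(prim v2 [-])
[9] deliver 1→2 → ∅
[10] crash(3) → N3(✗back v1 [z])
[11] deliver 0→1 → ∅
[12] deliver 0→1 → ∅
[13] deliver 1→2 → ∅
[14] recover(3) → N3(back v1 [z])
[15] crash(3) → N3(✗back v1 [z])
[16] timeout(3) → ∅
[17] timeout(3) → ∅
[18] deliver 2→1 → N1(back v2 [-])
[19] recover(3) → N3(back v1 [z])

yes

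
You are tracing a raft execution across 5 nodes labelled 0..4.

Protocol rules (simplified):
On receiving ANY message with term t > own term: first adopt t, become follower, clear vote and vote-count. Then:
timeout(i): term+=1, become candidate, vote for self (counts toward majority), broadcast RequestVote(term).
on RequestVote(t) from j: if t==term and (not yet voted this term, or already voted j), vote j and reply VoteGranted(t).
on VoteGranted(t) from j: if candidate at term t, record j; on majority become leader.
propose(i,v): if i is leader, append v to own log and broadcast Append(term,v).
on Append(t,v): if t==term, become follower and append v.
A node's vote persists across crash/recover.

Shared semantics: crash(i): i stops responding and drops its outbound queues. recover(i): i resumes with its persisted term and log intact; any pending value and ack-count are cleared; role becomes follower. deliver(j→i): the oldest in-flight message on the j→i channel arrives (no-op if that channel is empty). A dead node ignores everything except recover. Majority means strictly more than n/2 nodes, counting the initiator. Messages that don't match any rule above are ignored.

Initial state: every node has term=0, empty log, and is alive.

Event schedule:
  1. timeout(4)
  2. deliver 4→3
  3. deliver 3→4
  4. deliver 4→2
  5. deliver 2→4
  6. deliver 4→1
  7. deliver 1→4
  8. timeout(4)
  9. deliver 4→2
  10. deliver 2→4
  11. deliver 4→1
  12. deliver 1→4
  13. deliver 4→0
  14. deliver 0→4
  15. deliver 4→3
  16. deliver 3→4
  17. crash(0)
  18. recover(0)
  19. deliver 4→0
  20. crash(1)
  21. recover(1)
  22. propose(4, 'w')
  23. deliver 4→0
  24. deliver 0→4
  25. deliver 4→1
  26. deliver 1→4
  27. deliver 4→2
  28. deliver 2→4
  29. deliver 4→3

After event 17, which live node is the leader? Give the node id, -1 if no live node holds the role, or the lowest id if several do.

e1 timeout(4): 4[cand,t=1,-]
e2 deliver 4→3: 3[foll,t=1,-]
e3 deliver 3→4: ·
e4 deliver 4→2: 2[foll,t=1,-]
e5 deliver 2→4: 4[lead,t=1,-]
e6 deliver 4→1: 1[foll,t=1,-]
e7 deliver 1→4: ·
e8 timeout(4): 4[cand,t=2,-]
e9 deliver 4→2: 2[foll,t=2,-]
e10 deliver 2→4: ·
e11 deliver 4→1: 1[foll,t=2,-]
e12 deliver 1→4: 4[lead,t=2,-]
e13 deliver 4→0: 0[foll,t=1,-]
e14 deliver 0→4: ·
e15 deliver 4→3: 3[foll,t=2,-]
e16 deliver 3→4: ·
e17 crash(0): 0[✗foll,t=1,-]

4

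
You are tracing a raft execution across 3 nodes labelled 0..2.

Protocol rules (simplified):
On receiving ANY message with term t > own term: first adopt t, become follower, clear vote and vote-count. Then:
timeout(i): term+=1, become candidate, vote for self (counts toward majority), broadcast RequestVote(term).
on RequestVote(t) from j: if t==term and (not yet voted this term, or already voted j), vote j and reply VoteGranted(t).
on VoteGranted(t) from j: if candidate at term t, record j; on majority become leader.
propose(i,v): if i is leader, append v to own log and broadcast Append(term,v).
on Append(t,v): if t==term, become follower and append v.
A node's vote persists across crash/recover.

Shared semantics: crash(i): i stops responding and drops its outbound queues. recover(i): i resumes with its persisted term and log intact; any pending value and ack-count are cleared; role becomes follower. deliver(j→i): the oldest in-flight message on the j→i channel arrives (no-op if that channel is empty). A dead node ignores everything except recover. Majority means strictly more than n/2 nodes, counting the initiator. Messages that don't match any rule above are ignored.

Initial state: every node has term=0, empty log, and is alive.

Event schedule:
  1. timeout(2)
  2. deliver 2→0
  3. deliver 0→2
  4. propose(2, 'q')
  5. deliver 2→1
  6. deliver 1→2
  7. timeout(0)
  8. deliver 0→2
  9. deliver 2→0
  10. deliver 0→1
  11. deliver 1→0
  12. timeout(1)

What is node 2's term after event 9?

2

step 1 timeout(2): 2={cand,t=1,log=-}
step 2 deliver 2→0: 0={foll,t=1,log=-}
step 3 deliver 0→2: 2={lead,t=1,log=-}
step 4 propose(2,'q'): 2={lead,t=1,log=q}
step 5 deliver 2→1: 1={foll,t=1,log=-}
step 6 deliver 1→2: —
step 7 timeout(0): 0={cand,t=2,log=-}
step 8 deliver 0→2: 2={foll,t=2,log=q}
step 9 deliver 2→0: —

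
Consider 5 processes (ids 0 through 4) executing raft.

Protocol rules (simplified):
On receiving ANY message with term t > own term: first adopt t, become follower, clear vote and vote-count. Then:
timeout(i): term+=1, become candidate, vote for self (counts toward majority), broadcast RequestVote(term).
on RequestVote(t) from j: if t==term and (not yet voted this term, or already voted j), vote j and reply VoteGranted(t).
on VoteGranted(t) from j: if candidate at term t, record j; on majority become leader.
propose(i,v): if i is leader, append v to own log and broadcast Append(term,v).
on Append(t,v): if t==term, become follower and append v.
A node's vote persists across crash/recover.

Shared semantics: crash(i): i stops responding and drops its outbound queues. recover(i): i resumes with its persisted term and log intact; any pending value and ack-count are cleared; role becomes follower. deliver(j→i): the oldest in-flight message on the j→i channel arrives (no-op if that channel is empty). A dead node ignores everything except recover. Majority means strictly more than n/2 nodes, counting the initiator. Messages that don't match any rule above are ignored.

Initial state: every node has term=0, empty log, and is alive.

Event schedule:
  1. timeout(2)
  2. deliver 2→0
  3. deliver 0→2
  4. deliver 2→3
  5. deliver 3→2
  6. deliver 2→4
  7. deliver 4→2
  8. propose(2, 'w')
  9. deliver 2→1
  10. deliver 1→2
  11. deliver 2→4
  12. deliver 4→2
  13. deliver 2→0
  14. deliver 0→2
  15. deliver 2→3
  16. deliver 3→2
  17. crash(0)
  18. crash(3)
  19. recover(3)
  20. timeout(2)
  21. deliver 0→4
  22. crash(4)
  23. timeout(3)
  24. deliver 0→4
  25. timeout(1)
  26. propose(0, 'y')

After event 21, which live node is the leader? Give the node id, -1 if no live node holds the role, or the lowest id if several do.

e1 timeout(2): 2[cand,t=1,-]
e2 deliver 2→0: 0[foll,t=1,-]
e3 deliver 0→2: ·
e4 deliver 2→3: 3[foll,t=1,-]
e5 deliver 3→2: 2[lead,t=1,-]
e6 deliver 2→4: 4[foll,t=1,-]
e7 deliver 4→2: ·
e8 propose(2,'w'): 2[lead,t=1,w]
e9 deliver 2→1: 1[foll,t=1,-]
e10 deliver 1→2: ·
e11 deliver 2→4: 4[foll,t=1,w]
e12 deliver 4→2: ·
e13 deliver 2→0: 0[foll,t=1,w]
e14 deliver 0→2: ·
e15 deliver 2→3: 3[foll,t=1,w]
e16 deliver 3→2: ·
e17 crash(0): 0[✗foll,t=1,w]
e18 crash(3): 3[✗foll,t=1,w]
e19 recover(3): 3[foll,t=1,w]
e20 timeout(2): 2[cand,t=2,w]
e21 deliver 0→4: ·

-1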